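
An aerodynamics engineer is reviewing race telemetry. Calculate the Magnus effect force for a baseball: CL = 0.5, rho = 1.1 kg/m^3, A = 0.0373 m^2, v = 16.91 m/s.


FM = 0.5 * CL * rho * A * v^2
FM = 0.5 * 0.5 * 1.1 * 0.0373 * 16.91^2
v^2 = 285.9481
FM = 0.5 * 0.5 * 1.1 * 0.0373 * 285.9481 = 2.9331 N

2.9331 N


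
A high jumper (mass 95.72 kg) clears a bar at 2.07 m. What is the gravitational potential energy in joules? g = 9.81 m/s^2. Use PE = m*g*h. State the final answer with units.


PE = m * g * h
PE = 95.72 * 9.81 * 2.07
PE = 939.0132 * 2.07 = 1943.7573 J

1943.7573 J


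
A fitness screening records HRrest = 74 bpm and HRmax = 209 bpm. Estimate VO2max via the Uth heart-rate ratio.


VO2max = 15.3 * HRmax / HRrest
VO2max = 15.3 * 209 / 74
VO2max = 3197.7 / 74 = 43.2122 mL/kg/min

43.2122 mL/kg/min


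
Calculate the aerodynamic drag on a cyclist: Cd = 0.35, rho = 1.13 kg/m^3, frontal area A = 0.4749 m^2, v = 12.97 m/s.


Fd = 0.5 * Cd * rho * A * v^2
Fd = 0.5 * 0.35 * 1.13 * 0.4749 * 12.97^2
v^2 = 168.2209
Fd = 0.5 * 0.35 * 1.13 * 0.4749 * 168.2209 = 15.7979 N

15.7979 N


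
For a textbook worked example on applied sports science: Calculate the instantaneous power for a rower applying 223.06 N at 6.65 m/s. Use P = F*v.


P = F * v
P = 223.06 * 6.65
P = 1483.349 W

1483.349 W


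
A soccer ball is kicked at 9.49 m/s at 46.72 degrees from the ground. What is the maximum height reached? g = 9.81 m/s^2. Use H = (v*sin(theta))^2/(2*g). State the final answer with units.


H = (v*sin(theta))^2 / (2*g)
vy = v*sin(theta) = 9.49 * sin(46.72 deg) = 6.9088 m/s
H = vy^2 / (2*g) = 47.732 / (2*9.81)
H = 47.732 / 19.62 = 2.4328 m

2.4328 m


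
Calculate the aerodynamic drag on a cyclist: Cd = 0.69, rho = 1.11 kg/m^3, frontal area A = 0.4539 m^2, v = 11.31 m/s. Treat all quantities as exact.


Fd = 0.5 * Cd * rho * A * v^2
Fd = 0.5 * 0.69 * 1.11 * 0.4539 * 11.31^2
v^2 = 127.9161
Fd = 0.5 * 0.69 * 1.11 * 0.4539 * 127.9161 = 22.2345 N

22.2345 N


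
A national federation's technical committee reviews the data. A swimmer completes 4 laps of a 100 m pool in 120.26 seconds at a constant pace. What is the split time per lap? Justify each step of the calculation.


Split time = total_time / n_laps = 120.26 / 4
Split time = 30.065 s per lap

30.065 s


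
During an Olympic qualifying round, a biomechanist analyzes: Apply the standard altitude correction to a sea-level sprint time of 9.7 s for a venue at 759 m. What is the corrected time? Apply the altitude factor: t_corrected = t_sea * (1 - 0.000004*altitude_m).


Correction factor = 1 - 0.000004 * 759 = 0.996964
t_corrected = t_sea * factor = 9.7 * 0.996964
t_corrected = 9.6706 s

9.6706 s


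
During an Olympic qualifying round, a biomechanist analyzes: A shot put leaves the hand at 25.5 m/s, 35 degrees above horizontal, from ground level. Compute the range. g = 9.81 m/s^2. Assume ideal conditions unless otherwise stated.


R = v^2 * sin(2*theta) / g
Convert angle to radians: theta = 35 deg = 0.6109 rad
sin(2*theta) = sin(1.2217) = 0.9397
R = 25.5^2 * 0.9397 / 9.81
R = 650.25 * 0.9397 / 9.81 = 62.287 m

62.287 m


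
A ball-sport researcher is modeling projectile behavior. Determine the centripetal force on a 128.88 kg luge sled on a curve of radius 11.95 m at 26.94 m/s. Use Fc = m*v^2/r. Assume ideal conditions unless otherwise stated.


Fc = m * v^2 / r
v^2 = 26.94^2 = 725.7636
Fc = 128.88 * 725.7636 / 11.95
Fc = 93536.4128 / 11.95 = 7827.3149 N

7827.3149 N


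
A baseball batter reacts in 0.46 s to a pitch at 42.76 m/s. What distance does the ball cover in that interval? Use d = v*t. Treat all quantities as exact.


d = v * t
d = 42.76 * 0.46
d = 19.6696 m

19.6696 m


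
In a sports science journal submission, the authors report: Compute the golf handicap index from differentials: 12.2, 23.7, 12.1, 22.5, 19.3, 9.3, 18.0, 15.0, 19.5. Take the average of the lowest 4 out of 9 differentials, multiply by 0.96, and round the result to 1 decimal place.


All differentials: 12.2, 23.7, 12.1, 22.5, 19.3, 9.3, 18.0, 15.0, 19.5
Sorted: 9.3, 12.1, 12.2, 15.0, 18.0, 19.3, 19.5, 22.5, 23.7
Best 4: 9.3, 12.1, 12.2, 15.0
Average of best = 48.6 / 4 = 12.15
Raw index = 12.15 * 0.96 = 11.664
Handicap index = round(11.664, 1) = 11.7

11.7


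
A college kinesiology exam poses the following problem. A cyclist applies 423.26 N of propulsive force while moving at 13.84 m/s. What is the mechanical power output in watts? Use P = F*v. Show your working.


P = F * v
P = 423.26 * 13.84
P = 5857.9184 W

5857.9184 W


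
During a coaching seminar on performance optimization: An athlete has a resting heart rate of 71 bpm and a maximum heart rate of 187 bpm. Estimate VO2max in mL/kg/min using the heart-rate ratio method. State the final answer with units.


VO2max = 15.3 * HRmax / HRrest
VO2max = 15.3 * 187 / 71
VO2max = 2861.1 / 71 = 40.2972 mL/kg/min

40.2972 mL/kg/min


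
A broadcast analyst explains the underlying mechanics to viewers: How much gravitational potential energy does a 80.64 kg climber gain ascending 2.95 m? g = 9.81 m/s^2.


PE = m * g * h
PE = 80.64 * 9.81 * 2.95
PE = 791.0784 * 2.95 = 2333.6813 J

2333.6813 J


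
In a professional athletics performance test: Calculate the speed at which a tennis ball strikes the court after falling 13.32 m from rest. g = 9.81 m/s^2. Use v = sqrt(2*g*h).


v = sqrt(2 * g * h)
v = sqrt(2 * 9.81 * 13.32)
v = sqrt(261.3384) = 16.166 m/s

16.166 m/s


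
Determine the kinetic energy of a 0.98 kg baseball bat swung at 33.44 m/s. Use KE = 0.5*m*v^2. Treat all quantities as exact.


KE = 0.5 * m * v^2
KE = 0.5 * 0.98 * 33.44^2
KE = 0.5 * 0.98 * 1118.2336 = 547.9345 J

547.9345 J


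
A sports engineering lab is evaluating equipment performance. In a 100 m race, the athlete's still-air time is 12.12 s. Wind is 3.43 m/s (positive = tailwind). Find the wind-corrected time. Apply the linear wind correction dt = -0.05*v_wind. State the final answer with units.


dt = -0.05 * v_wind = -0.05 * 3.43 = -0.1715 s
t_corrected = t_still + dt = 12.12 + (-0.1715)
t_corrected = 11.9485 s

11.9485 s


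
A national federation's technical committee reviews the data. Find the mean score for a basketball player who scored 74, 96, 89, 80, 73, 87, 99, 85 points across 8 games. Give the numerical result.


Average = sum / n
Sum = 683
Average = 683 / 8 = 85.375

85.375


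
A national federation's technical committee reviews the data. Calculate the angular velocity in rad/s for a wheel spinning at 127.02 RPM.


omega = RPM * 2 * pi / 60
omega = 127.02 * 2 * 3.14159 / 60
omega = 798.0902 / 60 = 13.3015 rad/s

13.3015 rad/s


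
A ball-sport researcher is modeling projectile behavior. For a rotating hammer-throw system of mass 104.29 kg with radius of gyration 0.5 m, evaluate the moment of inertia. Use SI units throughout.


I = m * k^2
I = 104.29 * 0.5^2
I = 104.29 * 0.25 = 26.0725 kg*m^2

26.0725 kg*m^2


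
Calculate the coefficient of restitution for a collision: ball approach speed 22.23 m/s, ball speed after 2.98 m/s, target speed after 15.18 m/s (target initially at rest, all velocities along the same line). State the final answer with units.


e = (v2_after - v1_after) / (v1_before - v2_before)
Numerator = 15.18 - 2.98 = 12.2
Denominator = 22.23 - 0 = 22.23
e = 12.2 / 22.23 = 0.5488

0.5488


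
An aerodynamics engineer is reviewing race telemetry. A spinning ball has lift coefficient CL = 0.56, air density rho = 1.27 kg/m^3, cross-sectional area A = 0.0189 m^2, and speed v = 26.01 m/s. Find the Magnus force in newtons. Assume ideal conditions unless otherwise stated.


FM = 0.5 * CL * rho * A * v^2
FM = 0.5 * 0.56 * 1.27 * 0.0189 * 26.01^2
v^2 = 676.5201
FM = 0.5 * 0.56 * 1.27 * 0.0189 * 676.5201 = 4.5468 N

4.5468 N


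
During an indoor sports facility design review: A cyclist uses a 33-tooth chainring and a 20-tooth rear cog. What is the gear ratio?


GR = front_teeth / rear_teeth
GR = 33 / 20
GR = 1.65

1.65


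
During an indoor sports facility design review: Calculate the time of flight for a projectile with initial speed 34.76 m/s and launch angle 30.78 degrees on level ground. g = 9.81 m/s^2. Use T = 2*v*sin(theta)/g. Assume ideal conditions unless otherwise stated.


T = 2*v*sin(theta)/g
sin(theta) = sin(30.78 deg) = 0.5117
T = 2*34.76*0.5117 / 9.81
T = 35.5764 / 9.81 = 3.6265 s

3.6265 s


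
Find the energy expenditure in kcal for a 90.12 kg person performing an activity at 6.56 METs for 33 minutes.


kcal = MET * mass * time_hr
Convert time: 33 min = 0.55 hr
kcal = 6.56 * 90.12 * 0.55
kcal = 325.153 kcal

325.153 kcal


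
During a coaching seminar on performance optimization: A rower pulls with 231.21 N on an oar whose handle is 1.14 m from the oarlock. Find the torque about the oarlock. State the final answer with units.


tau = F * d
tau = 231.21 * 1.14
tau = 263.5794 N*m

263.5794 N*m


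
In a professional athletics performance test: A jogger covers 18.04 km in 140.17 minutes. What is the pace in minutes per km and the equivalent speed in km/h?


Pace = time / distance = 140.17 min / 18.04 km = 7.77 min/km
Speed = distance / time_in_hours = 18.04 / 2.3362 hr
Speed = 7.7221 km/h

7.77 min/km, 7.7221 km/h


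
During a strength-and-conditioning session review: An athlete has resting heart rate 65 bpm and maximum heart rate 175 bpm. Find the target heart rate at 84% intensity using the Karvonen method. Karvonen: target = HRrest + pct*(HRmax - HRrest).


Target = HRrest + pct*(HRmax - HRrest)
Heart rate reserve = HRmax - HRrest = 175 - 65 = 110 bpm
Fraction = 84% = 0.84
Target = 65 + 0.84 * 110
Target = 65 + 92.4 = 157.4 bpm

157.4 bpm


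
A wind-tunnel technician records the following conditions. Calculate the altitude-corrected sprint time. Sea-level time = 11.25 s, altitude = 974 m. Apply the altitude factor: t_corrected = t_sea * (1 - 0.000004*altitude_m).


Correction factor = 1 - 0.000004 * 974 = 0.996104
t_corrected = t_sea * factor = 11.25 * 0.996104
t_corrected = 11.2062 s

11.2062 s


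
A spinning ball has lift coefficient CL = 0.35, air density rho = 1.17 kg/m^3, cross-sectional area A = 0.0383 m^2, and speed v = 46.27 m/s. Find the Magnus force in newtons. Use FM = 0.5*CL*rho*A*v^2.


FM = 0.5 * CL * rho * A * v^2
FM = 0.5 * 0.35 * 1.17 * 0.0383 * 46.27^2
v^2 = 2140.9129
FM = 0.5 * 0.35 * 1.17 * 0.0383 * 2140.9129 = 16.7889 N

16.7889 N


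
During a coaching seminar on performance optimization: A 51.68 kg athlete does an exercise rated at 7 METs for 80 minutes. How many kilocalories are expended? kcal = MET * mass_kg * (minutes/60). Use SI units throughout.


kcal = MET * mass * time_hr
Convert time: 80 min = 1.3333 hr
kcal = 7 * 51.68 * 1.3333
kcal = 482.3467 kcal

482.3467 kcal


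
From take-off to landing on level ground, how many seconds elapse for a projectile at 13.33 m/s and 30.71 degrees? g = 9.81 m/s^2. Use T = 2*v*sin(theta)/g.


T = 2*v*sin(theta)/g
sin(theta) = sin(30.71 deg) = 0.5107
T = 2*13.33*0.5107 / 9.81
T = 13.6151 / 9.81 = 1.3879 s

1.3879 s


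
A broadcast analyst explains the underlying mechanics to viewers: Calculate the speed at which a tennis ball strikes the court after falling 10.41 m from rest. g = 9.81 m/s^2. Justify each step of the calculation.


v = sqrt(2 * g * h)
v = sqrt(2 * 9.81 * 10.41)
v = sqrt(204.2442) = 14.2914 m/s

14.2914 m/s


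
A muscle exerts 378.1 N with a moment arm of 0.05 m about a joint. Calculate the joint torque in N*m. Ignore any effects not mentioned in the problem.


tau = F * d
tau = 378.1 * 0.05
tau = 18.905 N*m

18.905 N*m


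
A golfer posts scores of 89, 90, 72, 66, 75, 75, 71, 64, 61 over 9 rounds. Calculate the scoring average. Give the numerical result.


Average = sum / n
Sum = 663
Average = 663 / 9 = 73.6667

73.6667


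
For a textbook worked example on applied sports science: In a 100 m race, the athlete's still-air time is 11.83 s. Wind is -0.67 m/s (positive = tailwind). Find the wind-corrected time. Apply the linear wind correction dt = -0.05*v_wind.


dt = -0.05 * v_wind = -0.05 * -0.67 = 0.0335 s
t_corrected = t_still + dt = 11.83 + (0.0335)
t_corrected = 11.8635 s

11.8635 s


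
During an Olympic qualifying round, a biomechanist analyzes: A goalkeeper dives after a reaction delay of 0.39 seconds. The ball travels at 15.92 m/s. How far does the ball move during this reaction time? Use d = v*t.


d = v * t
d = 15.92 * 0.39
d = 6.2088 m

6.2088 m


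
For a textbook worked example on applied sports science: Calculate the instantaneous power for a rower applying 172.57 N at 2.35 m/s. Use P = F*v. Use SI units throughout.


P = F * v
P = 172.57 * 2.35
P = 405.5395 W

405.5395 W


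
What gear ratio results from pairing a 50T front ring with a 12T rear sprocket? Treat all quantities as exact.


GR = front_teeth / rear_teeth
GR = 50 / 12
GR = 4.1667

4.1667


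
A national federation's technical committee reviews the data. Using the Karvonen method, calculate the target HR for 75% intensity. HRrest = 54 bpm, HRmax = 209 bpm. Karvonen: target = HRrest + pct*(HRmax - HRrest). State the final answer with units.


Target = HRrest + pct*(HRmax - HRrest)
Heart rate reserve = HRmax - HRrest = 209 - 54 = 155 bpm
Fraction = 75% = 0.75
Target = 54 + 0.75 * 155
Target = 54 + 116.25 = 170.25 bpm

170.25 bpm


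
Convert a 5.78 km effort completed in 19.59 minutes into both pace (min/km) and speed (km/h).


Pace = time / distance = 19.59 min / 5.78 km = 3.3893 min/km
Speed = distance / time_in_hours = 5.78 / 0.3265 hr
Speed = 17.7029 km/h

3.3893 min/km, 17.7029 km/h


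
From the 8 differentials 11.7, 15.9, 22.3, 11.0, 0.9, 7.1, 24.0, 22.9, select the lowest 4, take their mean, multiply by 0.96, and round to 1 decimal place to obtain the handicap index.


All differentials: 11.7, 15.9, 22.3, 11.0, 0.9, 7.1, 24.0, 22.9
Sorted: 0.9, 7.1, 11.0, 11.7, 15.9, 22.3, 22.9, 24.0
Best 4: 0.9, 7.1, 11.0, 11.7
Average of best = 30.7 / 4 = 7.675
Raw index = 7.675 * 0.96 = 7.368
Handicap index = round(7.368, 1) = 7.4

7.4


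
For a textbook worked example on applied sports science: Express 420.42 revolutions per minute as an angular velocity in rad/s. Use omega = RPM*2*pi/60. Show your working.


omega = RPM * 2 * pi / 60
omega = 420.42 * 2 * 3.14159 / 60
omega = 2641.5768 / 60 = 44.0263 rad/s

44.0263 rad/s


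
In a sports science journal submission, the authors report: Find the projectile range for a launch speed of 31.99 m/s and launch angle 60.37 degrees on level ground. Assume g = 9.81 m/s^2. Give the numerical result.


R = v^2 * sin(2*theta) / g
Convert angle to radians: theta = 60.37 deg = 1.0537 rad
sin(2*theta) = sin(2.1073) = 0.8595
R = 31.99^2 * 0.8595 / 9.81
R = 1023.3601 * 0.8595 / 9.81 = 89.6609 m

89.6609 m


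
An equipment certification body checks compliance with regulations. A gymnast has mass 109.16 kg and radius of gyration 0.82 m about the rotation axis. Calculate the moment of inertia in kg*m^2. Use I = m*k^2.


I = m * k^2
I = 109.16 * 0.82^2
I = 109.16 * 0.6724 = 73.3992 kg*m^2

73.3992 kg*m^2


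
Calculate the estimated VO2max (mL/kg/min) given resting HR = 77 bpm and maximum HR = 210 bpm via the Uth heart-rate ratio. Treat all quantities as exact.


VO2max = 15.3 * HRmax / HRrest
VO2max = 15.3 * 210 / 77
VO2max = 3213 / 77 = 41.7273 mL/kg/min

41.7273 mL/kg/min


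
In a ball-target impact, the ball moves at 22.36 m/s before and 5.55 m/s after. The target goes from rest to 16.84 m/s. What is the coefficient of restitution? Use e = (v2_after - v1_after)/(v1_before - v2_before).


e = (v2_after - v1_after) / (v1_before - v2_before)
Numerator = 16.84 - 5.55 = 11.29
Denominator = 22.36 - 0 = 22.36
e = 11.29 / 22.36 = 0.5049

0.5049


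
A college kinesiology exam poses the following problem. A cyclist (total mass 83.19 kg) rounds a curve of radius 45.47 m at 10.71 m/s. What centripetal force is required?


Fc = m * v^2 / r
v^2 = 10.71^2 = 114.7041
Fc = 83.19 * 114.7041 / 45.47
Fc = 9542.2341 / 45.47 = 209.8578 N

209.8578 N


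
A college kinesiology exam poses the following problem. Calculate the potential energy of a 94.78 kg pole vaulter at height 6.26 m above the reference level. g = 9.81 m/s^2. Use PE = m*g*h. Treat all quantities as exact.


PE = m * g * h
PE = 94.78 * 9.81 * 6.26
PE = 929.7918 * 6.26 = 5820.4967 J

5820.4967 J


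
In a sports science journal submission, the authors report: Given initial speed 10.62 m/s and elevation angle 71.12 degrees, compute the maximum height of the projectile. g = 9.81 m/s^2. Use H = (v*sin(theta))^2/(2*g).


H = (v*sin(theta))^2 / (2*g)
vy = v*sin(theta) = 10.62 * sin(71.12 deg) = 10.0486 m/s
H = vy^2 / (2*g) = 100.9749 / (2*9.81)
H = 100.9749 / 19.62 = 5.1465 m

5.1465 m


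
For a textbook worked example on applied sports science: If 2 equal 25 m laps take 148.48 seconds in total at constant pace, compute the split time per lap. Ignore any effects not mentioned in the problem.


Split time = total_time / n_laps = 148.48 / 2
Split time = 74.24 s per lap

74.24 s


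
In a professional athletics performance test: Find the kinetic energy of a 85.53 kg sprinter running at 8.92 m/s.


KE = 0.5 * m * v^2
KE = 0.5 * 85.53 * 8.92^2
KE = 0.5 * 85.53 * 79.5664 = 3402.6571 J

3402.6571 J


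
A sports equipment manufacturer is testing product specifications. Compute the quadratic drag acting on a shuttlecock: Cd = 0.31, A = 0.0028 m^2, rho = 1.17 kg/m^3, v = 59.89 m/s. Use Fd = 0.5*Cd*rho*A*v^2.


Fd = 0.5 * Cd * rho * A * v^2
Fd = 0.5 * 0.31 * 1.17 * 0.0028 * 59.89^2
v^2 = 3586.8121
Fd = 0.5 * 0.31 * 1.17 * 0.0028 * 3586.8121 = 1.8213 N

1.8213 N


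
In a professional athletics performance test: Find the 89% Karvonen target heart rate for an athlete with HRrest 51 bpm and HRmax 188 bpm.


Target = HRrest + pct*(HRmax - HRrest)
Heart rate reserve = HRmax - HRrest = 188 - 51 = 137 bpm
Fraction = 89% = 0.89
Target = 51 + 0.89 * 137
Target = 51 + 121.93 = 172.93 bpm

172.93 bpm


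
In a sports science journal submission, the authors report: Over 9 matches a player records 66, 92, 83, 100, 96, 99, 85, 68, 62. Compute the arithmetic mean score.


Average = sum / n
Sum = 751
Average = 751 / 9 = 83.4444

83.4444


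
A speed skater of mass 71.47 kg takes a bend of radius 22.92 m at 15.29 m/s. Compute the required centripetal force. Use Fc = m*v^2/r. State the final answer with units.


Fc = m * v^2 / r
v^2 = 15.29^2 = 233.7841
Fc = 71.47 * 233.7841 / 22.92
Fc = 16708.5496 / 22.92 = 728.9943 N

728.9943 N


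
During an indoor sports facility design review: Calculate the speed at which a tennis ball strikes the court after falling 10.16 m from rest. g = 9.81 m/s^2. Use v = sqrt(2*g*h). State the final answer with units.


v = sqrt(2 * g * h)
v = sqrt(2 * 9.81 * 10.16)
v = sqrt(199.3392) = 14.1188 m/s

14.1188 m/s


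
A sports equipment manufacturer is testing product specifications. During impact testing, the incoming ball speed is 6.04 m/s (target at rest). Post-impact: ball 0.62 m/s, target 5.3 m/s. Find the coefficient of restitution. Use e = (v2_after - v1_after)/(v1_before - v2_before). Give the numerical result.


e = (v2_after - v1_after) / (v1_before - v2_before)
Numerator = 5.3 - 0.62 = 4.68
Denominator = 6.04 - 0 = 6.04
e = 4.68 / 6.04 = 0.7748

0.7748


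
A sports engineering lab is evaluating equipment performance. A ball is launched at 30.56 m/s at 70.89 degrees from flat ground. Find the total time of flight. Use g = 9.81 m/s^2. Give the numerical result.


T = 2*v*sin(theta)/g
sin(theta) = sin(70.89 deg) = 0.9449
T = 2*30.56*0.9449 / 9.81
T = 57.7518 / 9.81 = 5.887 s

5.887 s


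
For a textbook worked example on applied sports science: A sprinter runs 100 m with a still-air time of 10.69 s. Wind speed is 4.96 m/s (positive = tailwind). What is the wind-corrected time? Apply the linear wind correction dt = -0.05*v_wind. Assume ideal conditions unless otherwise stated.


dt = -0.05 * v_wind = -0.05 * 4.96 = -0.248 s
t_corrected = t_still + dt = 10.69 + (-0.248)
t_corrected = 10.442 s

10.442 s


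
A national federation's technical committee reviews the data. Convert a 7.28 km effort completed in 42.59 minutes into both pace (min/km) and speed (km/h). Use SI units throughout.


Pace = time / distance = 42.59 min / 7.28 km = 5.8503 min/km
Speed = distance / time_in_hours = 7.28 / 0.7098 hr
Speed = 10.2559 km/h

5.8503 min/km, 10.2559 km/h


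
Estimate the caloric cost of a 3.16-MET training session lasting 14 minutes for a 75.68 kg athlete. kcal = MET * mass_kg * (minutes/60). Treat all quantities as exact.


kcal = MET * mass * time_hr
Convert time: 14 min = 0.2333 hr
kcal = 3.16 * 75.68 * 0.2333
kcal = 55.8014 kcal

55.8014 kcal


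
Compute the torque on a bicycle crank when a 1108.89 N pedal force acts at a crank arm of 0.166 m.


tau = F * d
tau = 1108.89 * 0.166
tau = 184.0757 N*m

184.0757 N*m


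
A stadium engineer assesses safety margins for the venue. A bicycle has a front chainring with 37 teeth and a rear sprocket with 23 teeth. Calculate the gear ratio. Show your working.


GR = front_teeth / rear_teeth
GR = 37 / 23
GR = 1.6087

1.6087


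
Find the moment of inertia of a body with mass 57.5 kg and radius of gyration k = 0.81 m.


I = m * k^2
I = 57.5 * 0.81^2
I = 57.5 * 0.6561 = 37.7258 kg*m^2

37.7258 kg*m^2


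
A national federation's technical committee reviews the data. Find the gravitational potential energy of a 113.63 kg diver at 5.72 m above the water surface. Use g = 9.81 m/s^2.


PE = m * g * h
PE = 113.63 * 9.81 * 5.72
PE = 1114.7103 * 5.72 = 6376.1429 J

6376.1429 J


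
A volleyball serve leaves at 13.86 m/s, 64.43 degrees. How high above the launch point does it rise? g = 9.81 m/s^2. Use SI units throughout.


H = (v*sin(theta))^2 / (2*g)
vy = v*sin(theta) = 13.86 * sin(64.43 deg) = 12.5025 m/s
H = vy^2 / (2*g) = 156.3133 / (2*9.81)
H = 156.3133 / 19.62 = 7.967 m

7.967 m


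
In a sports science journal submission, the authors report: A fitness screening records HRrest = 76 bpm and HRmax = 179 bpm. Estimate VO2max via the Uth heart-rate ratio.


VO2max = 15.3 * HRmax / HRrest
VO2max = 15.3 * 179 / 76
VO2max = 2738.7 / 76 = 36.0355 mL/kg/min

36.0355 mL/kg/min


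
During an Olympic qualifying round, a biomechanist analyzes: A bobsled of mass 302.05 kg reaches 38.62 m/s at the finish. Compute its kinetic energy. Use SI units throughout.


KE = 0.5 * m * v^2
KE = 0.5 * 302.05 * 38.62^2
KE = 0.5 * 302.05 * 1491.5044 = 225254.452 J

225254.452 J


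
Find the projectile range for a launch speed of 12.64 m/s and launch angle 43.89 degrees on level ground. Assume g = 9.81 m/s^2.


R = v^2 * sin(2*theta) / g
Convert angle to radians: theta = 43.89 deg = 0.766 rad
sin(2*theta) = sin(1.5321) = 0.9992
R = 12.64^2 * 0.9992 / 9.81
R = 159.7696 * 0.9992 / 9.81 = 16.2742 m

16.2742 m


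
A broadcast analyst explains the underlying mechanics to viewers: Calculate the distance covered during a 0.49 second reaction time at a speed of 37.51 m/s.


d = v * t
d = 37.51 * 0.49
d = 18.3799 m

18.3799 m


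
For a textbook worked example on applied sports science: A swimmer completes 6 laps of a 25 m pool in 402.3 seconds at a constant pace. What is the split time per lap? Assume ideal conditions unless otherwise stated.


Split time = total_time / n_laps = 402.3 / 6
Split time = 67.05 s per lap

67.05 s


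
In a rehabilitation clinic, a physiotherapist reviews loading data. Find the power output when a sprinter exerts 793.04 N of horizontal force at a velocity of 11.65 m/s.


P = F * v
P = 793.04 * 11.65
P = 9238.916 W

9238.916 W


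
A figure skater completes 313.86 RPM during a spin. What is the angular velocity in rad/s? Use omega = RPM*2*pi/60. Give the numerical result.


omega = RPM * 2 * pi / 60
omega = 313.86 * 2 * 3.14159 / 60
omega = 1972.0405 / 60 = 32.8673 rad/s

32.8673 rad/s


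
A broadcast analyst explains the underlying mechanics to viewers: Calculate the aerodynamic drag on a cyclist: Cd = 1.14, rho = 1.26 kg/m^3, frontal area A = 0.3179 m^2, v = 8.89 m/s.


Fd = 0.5 * Cd * rho * A * v^2
Fd = 0.5 * 1.14 * 1.26 * 0.3179 * 8.89^2
v^2 = 79.0321
Fd = 0.5 * 1.14 * 1.26 * 0.3179 * 79.0321 = 18.0443 N

18.0443 N


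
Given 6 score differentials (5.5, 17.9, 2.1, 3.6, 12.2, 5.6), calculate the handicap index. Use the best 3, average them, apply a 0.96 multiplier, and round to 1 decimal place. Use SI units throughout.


All differentials: 5.5, 17.9, 2.1, 3.6, 12.2, 5.6
Sorted: 2.1, 3.6, 5.5, 5.6, 12.2, 17.9
Best 3: 2.1, 3.6, 5.5
Average of best = 11.2 / 3 = 3.7333
Raw index = 3.7333 * 0.96 = 3.584
Handicap index = round(3.584, 1) = 3.6

3.6


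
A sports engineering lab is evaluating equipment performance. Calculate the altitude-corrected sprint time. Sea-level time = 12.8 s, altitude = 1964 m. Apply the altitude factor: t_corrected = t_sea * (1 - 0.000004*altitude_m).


Correction factor = 1 - 0.000004 * 1964 = 0.992144
t_corrected = t_sea * factor = 12.8 * 0.992144
t_corrected = 12.6994 s

12.6994 s


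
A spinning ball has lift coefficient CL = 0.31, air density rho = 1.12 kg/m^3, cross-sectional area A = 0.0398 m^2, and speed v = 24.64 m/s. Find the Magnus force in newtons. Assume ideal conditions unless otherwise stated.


FM = 0.5 * CL * rho * A * v^2
FM = 0.5 * 0.31 * 1.12 * 0.0398 * 24.64^2
v^2 = 607.1296
FM = 0.5 * 0.31 * 1.12 * 0.0398 * 607.1296 = 4.1948 N

4.1948 N


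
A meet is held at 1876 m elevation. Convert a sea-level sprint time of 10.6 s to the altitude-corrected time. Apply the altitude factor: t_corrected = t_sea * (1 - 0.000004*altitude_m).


Correction factor = 1 - 0.000004 * 1876 = 0.992496
t_corrected = t_sea * factor = 10.6 * 0.992496
t_corrected = 10.5205 s

10.5205 s


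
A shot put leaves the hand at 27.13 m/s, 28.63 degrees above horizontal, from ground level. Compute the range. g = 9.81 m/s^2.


R = v^2 * sin(2*theta) / g
Convert angle to radians: theta = 28.63 deg = 0.4997 rad
sin(2*theta) = sin(0.9994) = 0.8411
R = 27.13^2 * 0.8411 / 9.81
R = 736.0369 * 0.8411 / 9.81 = 63.1096 m

63.1096 m


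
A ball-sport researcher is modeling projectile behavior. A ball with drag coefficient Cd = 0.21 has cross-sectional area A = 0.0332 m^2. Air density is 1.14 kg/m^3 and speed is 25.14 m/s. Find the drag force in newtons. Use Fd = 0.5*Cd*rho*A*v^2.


Fd = 0.5 * Cd * rho * A * v^2
Fd = 0.5 * 0.21 * 1.14 * 0.0332 * 25.14^2
v^2 = 632.0196
Fd = 0.5 * 0.21 * 1.14 * 0.0332 * 632.0196 = 2.5117 N

2.5117 N


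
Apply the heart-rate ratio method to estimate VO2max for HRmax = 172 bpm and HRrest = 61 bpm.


VO2max = 15.3 * HRmax / HRrest
VO2max = 15.3 * 172 / 61
VO2max = 2631.6 / 61 = 43.141 mL/kg/min

43.141 mL/kg/min


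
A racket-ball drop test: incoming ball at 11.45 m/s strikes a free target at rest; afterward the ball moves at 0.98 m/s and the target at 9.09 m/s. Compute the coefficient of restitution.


e = (v2_after - v1_after) / (v1_before - v2_before)
Numerator = 9.09 - 0.98 = 8.11
Denominator = 11.45 - 0 = 11.45
e = 8.11 / 11.45 = 0.7083

0.7083


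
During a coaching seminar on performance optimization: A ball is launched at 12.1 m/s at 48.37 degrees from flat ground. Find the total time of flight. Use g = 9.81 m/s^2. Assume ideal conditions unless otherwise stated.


T = 2*v*sin(theta)/g
sin(theta) = sin(48.37 deg) = 0.7475
T = 2*12.1*0.7475 / 9.81
T = 18.0883 / 9.81 = 1.8439 s

1.8439 s


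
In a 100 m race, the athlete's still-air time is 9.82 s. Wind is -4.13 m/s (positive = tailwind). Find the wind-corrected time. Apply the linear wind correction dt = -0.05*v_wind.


dt = -0.05 * v_wind = -0.05 * -4.13 = 0.2065 s
t_corrected = t_still + dt = 9.82 + (0.2065)
t_corrected = 10.0265 s

10.0265 s


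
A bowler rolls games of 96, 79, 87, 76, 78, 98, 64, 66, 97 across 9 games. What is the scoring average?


Average = sum / n
Sum = 741
Average = 741 / 9 = 82.3333

82.3333


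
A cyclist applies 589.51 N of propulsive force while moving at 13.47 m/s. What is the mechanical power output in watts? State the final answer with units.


P = F * v
P = 589.51 * 13.47
P = 7940.6997 W

7940.6997 W


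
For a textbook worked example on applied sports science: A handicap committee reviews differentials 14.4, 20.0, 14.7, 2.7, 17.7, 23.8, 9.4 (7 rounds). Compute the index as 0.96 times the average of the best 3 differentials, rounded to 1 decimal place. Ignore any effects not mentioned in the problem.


All differentials: 14.4, 20.0, 14.7, 2.7, 17.7, 23.8, 9.4
Sorted: 2.7, 9.4, 14.4, 14.7, 17.7, 20.0, 23.8
Best 3: 2.7, 9.4, 14.4
Average of best = 26.5 / 3 = 8.8333
Raw index = 8.8333 * 0.96 = 8.48
Handicap index = round(8.48, 1) = 8.5

8.5


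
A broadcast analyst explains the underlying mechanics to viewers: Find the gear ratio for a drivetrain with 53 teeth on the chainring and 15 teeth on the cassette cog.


GR = front_teeth / rear_teeth
GR = 53 / 15
GR = 3.5333

3.5333


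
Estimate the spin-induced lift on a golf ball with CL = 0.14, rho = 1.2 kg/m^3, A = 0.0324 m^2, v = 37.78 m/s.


FM = 0.5 * CL * rho * A * v^2
FM = 0.5 * 0.14 * 1.2 * 0.0324 * 37.78^2
v^2 = 1427.3284
FM = 0.5 * 0.14 * 1.2 * 0.0324 * 1427.3284 = 3.8846 N

3.8846 N


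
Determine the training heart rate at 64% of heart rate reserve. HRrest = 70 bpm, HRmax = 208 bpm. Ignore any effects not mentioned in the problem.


Target = HRrest + pct*(HRmax - HRrest)
Heart rate reserve = HRmax - HRrest = 208 - 70 = 138 bpm
Fraction = 64% = 0.64
Target = 70 + 0.64 * 138
Target = 70 + 88.32 = 158.32 bpm

158.32 bpm


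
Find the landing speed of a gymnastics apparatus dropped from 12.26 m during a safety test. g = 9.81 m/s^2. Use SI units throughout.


v = sqrt(2 * g * h)
v = sqrt(2 * 9.81 * 12.26)
v = sqrt(240.5412) = 15.5094 m/s

15.5094 m/s


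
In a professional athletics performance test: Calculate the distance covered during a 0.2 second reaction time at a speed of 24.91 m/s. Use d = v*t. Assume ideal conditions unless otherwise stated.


d = v * t
d = 24.91 * 0.2
d = 4.982 m

4.982 m


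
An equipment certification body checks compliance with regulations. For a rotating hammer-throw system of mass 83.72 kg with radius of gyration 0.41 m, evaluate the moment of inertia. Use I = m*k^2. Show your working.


I = m * k^2
I = 83.72 * 0.41^2
I = 83.72 * 0.1681 = 14.0733 kg*m^2

14.0733 kg*m^2


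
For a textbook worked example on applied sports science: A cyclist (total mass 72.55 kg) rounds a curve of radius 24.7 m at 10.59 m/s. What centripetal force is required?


Fc = m * v^2 / r
v^2 = 10.59^2 = 112.1481
Fc = 72.55 * 112.1481 / 24.7
Fc = 8136.3447 / 24.7 = 329.4067 N

329.4067 N


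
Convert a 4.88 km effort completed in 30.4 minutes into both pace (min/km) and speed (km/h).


Pace = time / distance = 30.4 min / 4.88 km = 6.2295 min/km
Speed = distance / time_in_hours = 4.88 / 0.5067 hr
Speed = 9.6316 km/h

6.2295 min/km, 9.6316 km/h


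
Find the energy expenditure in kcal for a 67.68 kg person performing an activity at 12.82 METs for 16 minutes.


kcal = MET * mass * time_hr
Convert time: 16 min = 0.2667 hr
kcal = 12.82 * 67.68 * 0.2667
kcal = 231.3754 kcal

231.3754 kcal


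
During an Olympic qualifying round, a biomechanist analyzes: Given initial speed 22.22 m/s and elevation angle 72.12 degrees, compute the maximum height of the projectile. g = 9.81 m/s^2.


H = (v*sin(theta))^2 / (2*g)
vy = v*sin(theta) = 22.22 * sin(72.12 deg) = 21.1468 m/s
H = vy^2 / (2*g) = 447.1876 / (2*9.81)
H = 447.1876 / 19.62 = 22.7924 m

22.7924 m


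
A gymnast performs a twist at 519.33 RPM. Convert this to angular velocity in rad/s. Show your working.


omega = RPM * 2 * pi / 60
omega = 519.33 * 2 * 3.14159 / 60
omega = 3263.0466 / 60 = 54.3841 rad/s

54.3841 rad/s


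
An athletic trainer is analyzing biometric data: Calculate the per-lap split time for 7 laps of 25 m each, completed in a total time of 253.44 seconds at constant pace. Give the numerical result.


Split time = total_time / n_laps = 253.44 / 7
Split time = 36.2057 s per lap

36.2057 s


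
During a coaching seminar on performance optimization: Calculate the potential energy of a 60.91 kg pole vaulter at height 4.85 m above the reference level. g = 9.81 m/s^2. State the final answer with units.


PE = m * g * h
PE = 60.91 * 9.81 * 4.85
PE = 597.5271 * 4.85 = 2898.0064 J

2898.0064 J


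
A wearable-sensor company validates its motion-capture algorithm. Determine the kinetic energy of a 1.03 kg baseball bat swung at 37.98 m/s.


KE = 0.5 * m * v^2
KE = 0.5 * 1.03 * 37.98^2
KE = 0.5 * 1.03 * 1442.4804 = 742.8774 J

742.8774 J


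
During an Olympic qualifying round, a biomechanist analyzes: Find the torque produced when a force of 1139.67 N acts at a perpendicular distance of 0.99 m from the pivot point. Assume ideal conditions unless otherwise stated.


tau = F * d
tau = 1139.67 * 0.99
tau = 1128.2733 N*m

1128.2733 N*m


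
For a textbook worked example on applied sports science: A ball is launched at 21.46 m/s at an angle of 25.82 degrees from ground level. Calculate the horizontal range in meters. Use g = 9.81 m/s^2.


R = v^2 * sin(2*theta) / g
Convert angle to radians: theta = 25.82 deg = 0.4506 rad
sin(2*theta) = sin(0.9013) = 0.7841
R = 21.46^2 * 0.7841 / 9.81
R = 460.5316 * 0.7841 / 9.81 = 36.8109 m

36.8109 m


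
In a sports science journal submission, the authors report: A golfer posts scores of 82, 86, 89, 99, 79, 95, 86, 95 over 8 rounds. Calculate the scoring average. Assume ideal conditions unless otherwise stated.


Average = sum / n
Sum = 711
Average = 711 / 8 = 88.875

88.875


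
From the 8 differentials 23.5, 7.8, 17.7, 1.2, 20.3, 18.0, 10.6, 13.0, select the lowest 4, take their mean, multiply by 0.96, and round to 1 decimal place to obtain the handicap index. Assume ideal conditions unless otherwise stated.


All differentials: 23.5, 7.8, 17.7, 1.2, 20.3, 18.0, 10.6, 13.0
Sorted: 1.2, 7.8, 10.6, 13.0, 17.7, 18.0, 20.3, 23.5
Best 4: 1.2, 7.8, 10.6, 13.0
Average of best = 32.6 / 4 = 8.15
Raw index = 8.15 * 0.96 = 7.824
Handicap index = round(7.824, 1) = 7.8

7.8


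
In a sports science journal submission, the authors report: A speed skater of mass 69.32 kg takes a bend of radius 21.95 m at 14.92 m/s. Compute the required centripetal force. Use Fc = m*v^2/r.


Fc = m * v^2 / r
v^2 = 14.92^2 = 222.6064
Fc = 69.32 * 222.6064 / 21.95
Fc = 15431.0756 / 21.95 = 703.0103 N

703.0103 N


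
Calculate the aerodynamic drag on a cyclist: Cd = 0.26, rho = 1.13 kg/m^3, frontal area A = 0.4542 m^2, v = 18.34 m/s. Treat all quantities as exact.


Fd = 0.5 * Cd * rho * A * v^2
Fd = 0.5 * 0.26 * 1.13 * 0.4542 * 18.34^2
v^2 = 336.3556
Fd = 0.5 * 0.26 * 1.13 * 0.4542 * 336.3556 = 22.4423 N

22.4423 N


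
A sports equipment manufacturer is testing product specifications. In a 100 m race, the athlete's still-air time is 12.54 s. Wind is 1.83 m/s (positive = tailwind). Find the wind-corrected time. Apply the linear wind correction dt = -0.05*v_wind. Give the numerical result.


dt = -0.05 * v_wind = -0.05 * 1.83 = -0.0915 s
t_corrected = t_still + dt = 12.54 + (-0.0915)
t_corrected = 12.4485 s

12.4485 s


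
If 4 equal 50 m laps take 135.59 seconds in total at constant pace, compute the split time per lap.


Split time = total_time / n_laps = 135.59 / 4
Split time = 33.8975 s per lap

33.8975 s


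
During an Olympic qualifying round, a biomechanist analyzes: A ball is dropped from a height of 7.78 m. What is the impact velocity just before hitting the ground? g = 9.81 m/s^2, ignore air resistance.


v = sqrt(2 * g * h)
v = sqrt(2 * 9.81 * 7.78)
v = sqrt(152.6436) = 12.3549 m/s

12.3549 m/s


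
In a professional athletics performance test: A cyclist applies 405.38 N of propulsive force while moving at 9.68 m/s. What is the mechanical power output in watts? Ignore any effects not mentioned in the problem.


P = F * v
P = 405.38 * 9.68
P = 3924.0784 W

3924.0784 W


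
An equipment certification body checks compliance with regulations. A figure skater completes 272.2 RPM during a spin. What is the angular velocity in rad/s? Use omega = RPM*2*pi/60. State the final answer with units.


omega = RPM * 2 * pi / 60
omega = 272.2 * 2 * 3.14159 / 60
omega = 1710.283 / 60 = 28.5047 rad/s

28.5047 rad/s


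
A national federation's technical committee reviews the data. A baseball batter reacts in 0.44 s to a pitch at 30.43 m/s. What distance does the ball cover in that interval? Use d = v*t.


d = v * t
d = 30.43 * 0.44
d = 13.3892 m

13.3892 m


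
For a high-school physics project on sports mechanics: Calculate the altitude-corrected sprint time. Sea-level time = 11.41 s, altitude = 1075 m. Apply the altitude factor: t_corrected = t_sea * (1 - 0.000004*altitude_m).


Correction factor = 1 - 0.000004 * 1075 = 0.9957
t_corrected = t_sea * factor = 11.41 * 0.9957
t_corrected = 11.3609 s

11.3609 s


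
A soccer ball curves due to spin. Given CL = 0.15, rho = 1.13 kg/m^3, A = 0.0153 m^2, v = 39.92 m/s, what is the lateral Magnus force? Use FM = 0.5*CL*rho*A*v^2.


FM = 0.5 * CL * rho * A * v^2
FM = 0.5 * 0.15 * 1.13 * 0.0153 * 39.92^2
v^2 = 1593.6064
FM = 0.5 * 0.15 * 1.13 * 0.0153 * 1593.6064 = 2.0664 N

2.0664 N


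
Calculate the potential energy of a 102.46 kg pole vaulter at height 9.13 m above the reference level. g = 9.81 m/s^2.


PE = m * g * h
PE = 102.46 * 9.81 * 9.13
PE = 1005.1326 * 9.13 = 9176.8606 J

9176.8606 J


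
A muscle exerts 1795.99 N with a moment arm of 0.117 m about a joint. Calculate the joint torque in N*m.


tau = F * d
tau = 1795.99 * 0.117
tau = 210.1308 N*m

210.1308 N*m


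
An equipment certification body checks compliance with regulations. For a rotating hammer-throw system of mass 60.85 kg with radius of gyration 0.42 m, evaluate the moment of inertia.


I = m * k^2
I = 60.85 * 0.42^2
I = 60.85 * 0.1764 = 10.7339 kg*m^2

10.7339 kg*m^2


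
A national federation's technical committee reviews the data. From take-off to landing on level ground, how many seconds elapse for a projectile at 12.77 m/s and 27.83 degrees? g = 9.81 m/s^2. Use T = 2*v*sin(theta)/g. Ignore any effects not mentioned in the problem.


T = 2*v*sin(theta)/g
sin(theta) = sin(27.83 deg) = 0.4668
T = 2*12.77*0.4668 / 9.81
T = 11.9233 / 9.81 = 1.2154 s

1.2154 s


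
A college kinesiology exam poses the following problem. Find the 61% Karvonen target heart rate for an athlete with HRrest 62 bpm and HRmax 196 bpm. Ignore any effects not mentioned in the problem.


Target = HRrest + pct*(HRmax - HRrest)
Heart rate reserve = HRmax - HRrest = 196 - 62 = 134 bpm
Fraction = 61% = 0.61
Target = 62 + 0.61 * 134
Target = 62 + 81.74 = 143.74 bpm

143.74 bpm


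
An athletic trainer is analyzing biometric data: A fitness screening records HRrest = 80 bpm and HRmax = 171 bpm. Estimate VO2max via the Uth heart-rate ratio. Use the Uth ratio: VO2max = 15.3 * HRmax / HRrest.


VO2max = 15.3 * HRmax / HRrest
VO2max = 15.3 * 171 / 80
VO2max = 2616.3 / 80 = 32.7037 mL/kg/min

32.7037 mL/kg/min


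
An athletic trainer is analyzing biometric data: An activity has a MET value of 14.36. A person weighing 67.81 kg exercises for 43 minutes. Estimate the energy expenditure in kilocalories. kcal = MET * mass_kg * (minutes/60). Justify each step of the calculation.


kcal = MET * mass * time_hr
Convert time: 43 min = 0.7167 hr
kcal = 14.36 * 67.81 * 0.7167
kcal = 697.8553 kcal

697.8553 kcal


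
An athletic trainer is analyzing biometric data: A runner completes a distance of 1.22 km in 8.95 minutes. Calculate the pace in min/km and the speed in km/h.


Pace = time / distance = 8.95 min / 1.22 km = 7.3361 min/km
Speed = distance / time_in_hours = 1.22 / 0.1492 hr
Speed = 8.1788 km/h

7.3361 min/km, 8.1788 km/h
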